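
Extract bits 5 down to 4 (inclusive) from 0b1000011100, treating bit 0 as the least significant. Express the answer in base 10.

1

v = 1000011100
Shift right by 4: 100001
Mask low 2 bits: 01 = 1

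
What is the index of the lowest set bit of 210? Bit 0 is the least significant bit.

210 = 11010010
Trailing zeros: 1, so the lowest set bit is bit 1 (value 2).

1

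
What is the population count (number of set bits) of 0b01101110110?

7

n = 1101110110
Count the 1s: 1 + 1 + 1 + 1 + 1 + 1 + 1 = 7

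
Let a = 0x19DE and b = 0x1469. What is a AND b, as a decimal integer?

4168

0x19DE = 1100111011110
0x1469 = 1010001101001
AND → 1000001001000 = 4168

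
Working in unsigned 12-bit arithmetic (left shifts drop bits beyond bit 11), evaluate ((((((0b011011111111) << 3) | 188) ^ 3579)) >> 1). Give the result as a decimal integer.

0b011011111111 = 011011111111
→ << 3 (mod 2^12) → 011111111000 = 2040
188 = 000010111100
→ | → 011111111100 = 2044
3579 = 110111111011
→ ^ → 101000000111 = 2567
→ >> 1 → 010100000011 = 1283

1283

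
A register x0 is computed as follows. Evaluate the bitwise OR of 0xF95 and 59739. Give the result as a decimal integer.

0xF95 = 0000111110010101
59739 = 1110100101011011
 OR → 1110111111011111 = 61407

61407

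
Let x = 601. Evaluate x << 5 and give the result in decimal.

19232

601 = 000001001011001
shift left by 5 → 100101100100000 = 19232
(equivalently, 601 × 2^5 = 601 × 32)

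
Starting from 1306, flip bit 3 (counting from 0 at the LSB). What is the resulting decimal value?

1298

x = 010100011010
bit 3 is currently 1; toggle it via x ^ (1 << 3) = x ^ 8
→ 010100010010 = 1298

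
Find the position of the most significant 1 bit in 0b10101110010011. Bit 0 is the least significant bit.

0b10101110010011 = 10101110010011
The topmost 1 is at position 13 (since 2^13 = 8192 ≤ 11155 < 16384).

13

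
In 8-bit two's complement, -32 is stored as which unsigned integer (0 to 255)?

32 in 8 bits: 00100000
Invert: 11011111
Add 1:  11100000 = 224
(Check: 2^8 - 32 = 256 - 32 = 224.)

224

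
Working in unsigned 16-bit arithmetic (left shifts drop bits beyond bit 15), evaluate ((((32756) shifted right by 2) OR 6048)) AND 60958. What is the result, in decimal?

3612

32756 = 0111111111110100
→ shifted right by 2 → 0001111111111101 = 8189
6048 = 0001011110100000
→ OR → 0001111111111101 = 8189
60958 = 1110111000011110
→ AND → 0000111000011100 = 3612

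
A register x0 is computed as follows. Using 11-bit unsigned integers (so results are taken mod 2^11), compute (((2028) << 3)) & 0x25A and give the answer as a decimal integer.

576

2028 = 11111101100
→ << 3 (mod 2^11) → 11101100000 = 1888
0x25A = 01001011010
→ & → 01001000000 = 576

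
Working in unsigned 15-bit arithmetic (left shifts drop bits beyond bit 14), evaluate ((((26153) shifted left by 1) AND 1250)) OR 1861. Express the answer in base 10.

26153 = 110011000101001
→ shifted left by 1 (mod 2^15) → 100110001010010 = 19538
1250 = 000010011100010
→ AND → 000010001000010 = 1090
1861 = 000011101000101
→ OR → 000011101000111 = 1863

1863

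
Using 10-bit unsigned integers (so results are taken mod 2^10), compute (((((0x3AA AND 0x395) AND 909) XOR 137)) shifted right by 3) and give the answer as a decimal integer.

0x3AA = 1110101010
0x395 = 1110010101
→ AND → 1110000000 = 896
909 = 1110001101
→ AND → 1110000000 = 896
137 = 0010001001
→ XOR → 1100001001 = 777
→ shifted right by 3 → 0001100001 = 97

97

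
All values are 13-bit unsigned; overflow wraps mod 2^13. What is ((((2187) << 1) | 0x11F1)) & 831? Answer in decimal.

311

2187 = 0100010001011
→ << 1 (mod 2^13) → 1000100010110 = 4374
0x11F1 = 1000111110001
→ | → 1000111110111 = 4599
831 = 0001100111111
→ & → 0000100110111 = 311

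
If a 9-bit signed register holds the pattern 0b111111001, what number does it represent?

-7

pattern = 111111001 (MSB is 1 ⇒ negative)
Invert: 000000110, add 1 → 000000111 = 7, so the value is -7.
(Equivalently: 505 - 2^9 = 505 - 512 = -7.)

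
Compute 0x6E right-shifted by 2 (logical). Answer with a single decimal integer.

0x6E = 1101110
shift right by 2 → 0011011 = 27
(equivalently, floor(110 / 4))

27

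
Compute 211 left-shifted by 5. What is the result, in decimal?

6752

211 = 0000011010011
shift left by 5 → 1101001100000 = 6752
(equivalently, 211 × 2^5 = 211 × 32)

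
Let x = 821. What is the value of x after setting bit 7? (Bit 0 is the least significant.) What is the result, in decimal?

x = 00001100110101
bit 7 is currently 0; set it via x | (1 << 7) = x | 128
→ 00001110110101 = 949

949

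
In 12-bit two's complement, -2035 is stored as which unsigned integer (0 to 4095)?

2035 in 12 bits: 011111110011
Invert: 100000001100
Add 1:  100000001101 = 2061
(Check: 2^12 - 2035 = 4096 - 2035 = 2061.)

2061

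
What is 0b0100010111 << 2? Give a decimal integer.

1116

x = 00100010111
shift left by 2 → 10001011100 = 1116
(equivalently, 279 × 2^2 = 279 × 4)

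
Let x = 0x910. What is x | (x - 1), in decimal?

2335

x = 100100010000 = 2320
x - 1 = 100100001111
OR    = 100100011111 = 2335
(x | (x - 1) sets all bits below the lowest set bit.)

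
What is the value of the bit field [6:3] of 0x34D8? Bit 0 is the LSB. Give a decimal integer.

v = 11010011011000
Shift right by 3: 11010011011
Mask low 4 bits: 1011 = 11

11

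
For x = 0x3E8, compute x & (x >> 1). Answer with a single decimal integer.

x = 1111101000 = 1000
x>>1 = 0111110100
AND  = 0111100000 = 480
(x & (x >> 1) has a 1 wherever x has two consecutive 1 bits.)

480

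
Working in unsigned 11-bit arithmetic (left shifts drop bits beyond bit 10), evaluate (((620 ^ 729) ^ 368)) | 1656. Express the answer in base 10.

620 = 01001101100
729 = 01011011001
→ ^ → 00010110101 = 181
368 = 00101110000
→ ^ → 00111000101 = 453
1656 = 11001111000
→ | → 11111111101 = 2045

2045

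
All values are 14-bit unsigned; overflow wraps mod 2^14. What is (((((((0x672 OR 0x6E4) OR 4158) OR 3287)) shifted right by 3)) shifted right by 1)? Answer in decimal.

0x672 = 00011001110010
0x6E4 = 00011011100100
→ OR → 00011011110110 = 1782
4158 = 01000000111110
→ OR → 01011011111110 = 5886
3287 = 00110011010111
→ OR → 01111011111111 = 7935
→ shifted right by 3 → 00001111011111 = 991
→ shifted right by 1 → 00000111101111 = 495

495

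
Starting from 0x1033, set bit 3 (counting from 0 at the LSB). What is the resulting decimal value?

4155

x = 1000000110011
bit 3 is currently 0; set it via x | (1 << 3) = x | 8
→ 1000000111011 = 4155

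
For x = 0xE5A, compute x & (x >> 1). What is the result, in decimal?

1544

x = 111001011010 = 3674
x>>1 = 011100101101
AND  = 011000001000 = 1544
(x & (x >> 1) has a 1 wherever x has two consecutive 1 bits.)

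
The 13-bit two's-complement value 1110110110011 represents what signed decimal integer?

pattern = 1110110110011 (MSB is 1 ⇒ negative)
Invert: 0001001001100, add 1 → 0001001001101 = 589, so the value is -589.
(Equivalently: 7603 - 2^13 = 7603 - 8192 = -589.)

-589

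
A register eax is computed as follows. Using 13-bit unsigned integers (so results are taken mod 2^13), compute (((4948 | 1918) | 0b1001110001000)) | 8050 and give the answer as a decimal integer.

4948 = 1001101010100
1918 = 0011101111110
→ | → 1011101111110 = 6014
0b1001110001000 = 1001110001000
→ | → 1011111111110 = 6142
8050 = 1111101110010
→ | → 1111111111110 = 8190

8190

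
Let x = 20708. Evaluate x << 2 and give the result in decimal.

20708 = 00101000011100100
shift left by 2 → 10100001110010000 = 82832
(equivalently, 20708 × 2^2 = 20708 × 4)

82832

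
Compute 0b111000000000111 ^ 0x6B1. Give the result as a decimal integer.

a = 111000000000111
0x6B1 = 000011010110001
XOR → 111011010110110 = 30390

30390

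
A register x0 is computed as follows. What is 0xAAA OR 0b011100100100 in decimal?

0xAAA = 101010101010
b = 011100100100
 OR → 111110101110 = 4014

4014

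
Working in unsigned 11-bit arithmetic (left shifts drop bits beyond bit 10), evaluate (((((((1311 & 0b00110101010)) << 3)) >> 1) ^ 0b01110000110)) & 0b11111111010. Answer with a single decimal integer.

938

1311 = 10100011111
0b00110101010 = 00110101010
→ & → 00100001010 = 266
→ << 3 (mod 2^11) → 00001010000 = 80
→ >> 1 → 00000101000 = 40
0b01110000110 = 01110000110
→ ^ → 01110101110 = 942
0b11111111010 = 11111111010
→ & → 01110101010 = 938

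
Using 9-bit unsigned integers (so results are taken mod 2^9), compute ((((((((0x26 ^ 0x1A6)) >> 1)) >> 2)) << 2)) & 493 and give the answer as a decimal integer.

0x26 = 000100110
0x1A6 = 110100110
→ ^ → 110000000 = 384
→ >> 1 → 011000000 = 192
→ >> 2 → 000110000 = 48
→ << 2 (mod 2^9) → 011000000 = 192
493 = 111101101
→ & → 011000000 = 192

192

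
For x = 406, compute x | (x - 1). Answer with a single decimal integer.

407

x = 110010110 = 406
x - 1 = 110010101
OR    = 110010111 = 407
(x | (x - 1) sets all bits below the lowest set bit.)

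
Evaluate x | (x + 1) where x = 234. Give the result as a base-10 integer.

235

x = 11101010 = 234
x + 1 = 11101011
OR    = 11101011 = 235
(x | (x + 1) sets the lowest cleared bit.)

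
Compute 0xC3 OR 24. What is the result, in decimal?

219

0xC3 = 11000011
24 = 00011000
 OR → 11011011 = 219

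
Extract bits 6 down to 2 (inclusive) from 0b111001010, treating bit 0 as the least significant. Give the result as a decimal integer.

v = 111001010
Shift right by 2: 1110010
Mask low 5 bits: 10010 = 18

18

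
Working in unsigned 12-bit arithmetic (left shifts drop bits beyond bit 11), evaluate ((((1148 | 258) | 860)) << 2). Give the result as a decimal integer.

1148 = 010001111100
258 = 000100000010
→ | → 010101111110 = 1406
860 = 001101011100
→ | → 011101111110 = 1918
→ << 2 (mod 2^12) → 110111111000 = 3576

3576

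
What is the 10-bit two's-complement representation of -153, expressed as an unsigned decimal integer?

871

153 in 10 bits: 0010011001
Invert: 1101100110
Add 1:  1101100111 = 871
(Check: 2^10 - 153 = 1024 - 153 = 871.)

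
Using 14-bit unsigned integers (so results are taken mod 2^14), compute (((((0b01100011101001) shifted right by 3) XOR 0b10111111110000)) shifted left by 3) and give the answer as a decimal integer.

0b01100011101001 = 01100011101001
→ shifted right by 3 → 00001100011101 = 797
0b10111111110000 = 10111111110000
→ XOR → 10110011101101 = 11501
→ shifted left by 3 (mod 2^14) → 10011101101000 = 10088

10088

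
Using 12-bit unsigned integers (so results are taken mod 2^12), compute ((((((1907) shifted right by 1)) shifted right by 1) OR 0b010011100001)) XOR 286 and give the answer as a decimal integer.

1251

1907 = 011101110011
→ shifted right by 1 → 001110111001 = 953
→ shifted right by 1 → 000111011100 = 476
0b010011100001 = 010011100001
→ OR → 010111111101 = 1533
286 = 000100011110
→ XOR → 010011100011 = 1251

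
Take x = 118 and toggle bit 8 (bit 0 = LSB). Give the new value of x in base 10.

x = 0001110110
bit 8 is currently 0; toggle it via x ^ (1 << 8) = x ^ 256
→ 0101110110 = 374

374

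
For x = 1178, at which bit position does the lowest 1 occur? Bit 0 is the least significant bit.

1178 = 10010011010
Trailing zeros: 1, so the lowest set bit is bit 1 (value 2).

1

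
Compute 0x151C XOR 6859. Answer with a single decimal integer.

0x151C = 1010100011100
6859 = 1101011001011
XOR → 0111111010111 = 4055

4055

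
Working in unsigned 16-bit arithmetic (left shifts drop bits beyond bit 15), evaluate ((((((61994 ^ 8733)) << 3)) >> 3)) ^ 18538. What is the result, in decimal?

61994 = 1111001000101010
8733 = 0010001000011101
→ ^ → 1101000000110111 = 53303
→ << 3 (mod 2^16) → 1000000110111000 = 33208
→ >> 3 → 0001000000110111 = 4151
18538 = 0100100001101010
→ ^ → 0101100001011101 = 22621

22621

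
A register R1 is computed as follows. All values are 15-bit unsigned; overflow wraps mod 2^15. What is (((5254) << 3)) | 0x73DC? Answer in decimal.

5254 = 001010010000110
→ << 3 (mod 2^15) → 010010000110000 = 9264
0x73DC = 111001111011100
→ | → 111011111111100 = 30716

30716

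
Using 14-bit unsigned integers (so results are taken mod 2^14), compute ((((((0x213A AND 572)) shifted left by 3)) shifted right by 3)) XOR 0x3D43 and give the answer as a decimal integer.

15739

0x213A = 10000100111010
572 = 00001000111100
→ AND → 00000000111000 = 56
→ shifted left by 3 (mod 2^14) → 00000111000000 = 448
→ shifted right by 3 → 00000000111000 = 56
0x3D43 = 11110101000011
→ XOR → 11110101111011 = 15739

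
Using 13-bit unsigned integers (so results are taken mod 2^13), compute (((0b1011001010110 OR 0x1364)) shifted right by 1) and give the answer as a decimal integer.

0b1011001010110 = 1011001010110
0x1364 = 1001101100100
→ OR → 1011101110110 = 6006
→ shifted right by 1 → 0101110111011 = 3003

3003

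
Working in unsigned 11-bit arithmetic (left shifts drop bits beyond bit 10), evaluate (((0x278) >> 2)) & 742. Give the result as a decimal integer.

0x278 = 01001111000
→ >> 2 → 00010011110 = 158
742 = 01011100110
→ & → 00010000110 = 134

134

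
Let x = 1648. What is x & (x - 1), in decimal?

x = 11001110000 = 1648
x - 1 = 11001101111
AND   = 11001100000 = 1632
(x & (x - 1) clears the lowest set bit of x.)

1632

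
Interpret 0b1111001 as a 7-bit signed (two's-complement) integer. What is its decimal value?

pattern = 1111001 (MSB is 1 ⇒ negative)
Invert: 0000110, add 1 → 0000111 = 7, so the value is -7.
(Equivalently: 121 - 2^7 = 121 - 128 = -7.)

-7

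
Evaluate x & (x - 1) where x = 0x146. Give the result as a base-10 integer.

x = 101000110 = 326
x - 1 = 101000101
AND   = 101000100 = 324
(x & (x - 1) clears the lowest set bit of x.)

324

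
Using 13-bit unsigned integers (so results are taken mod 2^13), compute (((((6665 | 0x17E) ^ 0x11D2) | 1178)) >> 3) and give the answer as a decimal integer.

471

6665 = 1101000001001
0x17E = 0000101111110
→ | → 1101101111111 = 7039
0x11D2 = 1000111010010
→ ^ → 0101010101101 = 2733
1178 = 0010010011010
→ | → 0111010111111 = 3775
→ >> 3 → 0000111010111 = 471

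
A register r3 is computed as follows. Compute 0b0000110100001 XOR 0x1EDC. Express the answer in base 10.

a = 0000110100001
0x1EDC = 1111011011100
XOR → 1111101111101 = 8061

8061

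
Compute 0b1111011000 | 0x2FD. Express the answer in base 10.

1021

a = 1111011000
0x2FD = 1011111101
 OR → 1111111101 = 1021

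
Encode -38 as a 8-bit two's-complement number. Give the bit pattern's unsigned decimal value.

218

38 in 8 bits: 00100110
Invert: 11011001
Add 1:  11011010 = 218
(Check: 2^8 - 38 = 256 - 38 = 218.)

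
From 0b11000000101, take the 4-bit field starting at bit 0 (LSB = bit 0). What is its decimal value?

v = 11000000101
Shift right by 0: 11000000101
Mask low 4 bits: 0101 = 5

5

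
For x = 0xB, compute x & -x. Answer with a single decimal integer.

x = 1011 = 11
-x (two's complement) = …0101
AND   = 0001 = 1
(x & -x isolates the lowest set bit of x.)

1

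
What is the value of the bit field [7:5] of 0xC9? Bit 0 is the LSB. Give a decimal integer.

6

v = 11001001
Shift right by 5: 110
Mask low 3 bits: 110 = 6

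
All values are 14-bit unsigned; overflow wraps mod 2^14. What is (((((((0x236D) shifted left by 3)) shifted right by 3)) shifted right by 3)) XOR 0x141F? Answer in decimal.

5234

0x236D = 10001101101101
→ shifted left by 3 (mod 2^14) → 01101101101000 = 7016
→ shifted right by 3 → 00001101101101 = 877
→ shifted right by 3 → 00000001101101 = 109
0x141F = 01010000011111
→ XOR → 01010001110010 = 5234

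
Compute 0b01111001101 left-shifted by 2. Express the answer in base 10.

3892

x = 001111001101
shift left by 2 → 111100110100 = 3892
(equivalently, 973 × 2^2 = 973 × 4)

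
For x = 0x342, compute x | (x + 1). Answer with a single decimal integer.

x = 1101000010 = 834
x + 1 = 1101000011
OR    = 1101000011 = 835
(x | (x + 1) sets the lowest cleared bit.)

835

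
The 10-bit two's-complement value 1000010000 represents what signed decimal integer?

pattern = 1000010000 (MSB is 1 ⇒ negative)
Invert: 0111101111, add 1 → 0111110000 = 496, so the value is -496.
(Equivalently: 528 - 2^10 = 528 - 1024 = -496.)

-496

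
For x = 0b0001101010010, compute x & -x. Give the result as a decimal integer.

x = 1101010010 = 850
-x (two's complement) = …0010101110
AND   = 0000000010 = 2
(x & -x isolates the lowest set bit of x.)

2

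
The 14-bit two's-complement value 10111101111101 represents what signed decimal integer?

pattern = 10111101111101 (MSB is 1 ⇒ negative)
Invert: 01000010000010, add 1 → 01000010000011 = 4227, so the value is -4227.
(Equivalently: 12157 - 2^14 = 12157 - 16384 = -4227.)

-4227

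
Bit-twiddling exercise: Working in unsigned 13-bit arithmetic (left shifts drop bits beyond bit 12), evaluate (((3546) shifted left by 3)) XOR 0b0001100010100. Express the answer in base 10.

3524

3546 = 0110111011010
→ shifted left by 3 (mod 2^13) → 0111011010000 = 3792
0b0001100010100 = 0001100010100
→ XOR → 0110111000100 = 3524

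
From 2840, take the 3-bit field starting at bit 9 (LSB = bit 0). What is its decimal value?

v = 101100011000
Shift right by 9: 101
Mask low 3 bits: 101 = 5

5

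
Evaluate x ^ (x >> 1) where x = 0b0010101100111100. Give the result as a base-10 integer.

16034

x = 10101100111100 = 11068
x>>1 = 01010110011110
XOR  = 11111010100010 = 16034
(x ^ (x >> 1) gives the standard binary-reflected Gray code of x.)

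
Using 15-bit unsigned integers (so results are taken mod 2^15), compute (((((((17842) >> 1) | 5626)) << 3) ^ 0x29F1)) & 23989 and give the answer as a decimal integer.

17842 = 100010110110010
→ >> 1 → 010001011011001 = 8921
5626 = 001010111111010
→ | → 011011111111011 = 14331
→ << 3 (mod 2^15) → 011111111011000 = 16344
0x29F1 = 010100111110001
→ ^ → 001011000101001 = 5673
23989 = 101110110110101
→ & → 001010000100001 = 5153

5153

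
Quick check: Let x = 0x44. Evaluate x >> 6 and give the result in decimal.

0x44 = 1000100
shift right by 6 → 0000001 = 1
(equivalently, floor(68 / 64))

1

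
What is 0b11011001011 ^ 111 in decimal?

a = 11011001011
111 = 00001101111
XOR → 11010100100 = 1700

1700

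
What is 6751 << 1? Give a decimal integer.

6751 = 01101001011111
shift left by 1 → 11010010111110 = 13502
(equivalently, 6751 × 2^1 = 6751 × 2)

13502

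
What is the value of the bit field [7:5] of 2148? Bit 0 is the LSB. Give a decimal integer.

3

v = 100001100100
Shift right by 5: 1000011
Mask low 3 bits: 011 = 3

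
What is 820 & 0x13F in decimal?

820 = 1100110100
0x13F = 0100111111
AND → 0100110100 = 308

308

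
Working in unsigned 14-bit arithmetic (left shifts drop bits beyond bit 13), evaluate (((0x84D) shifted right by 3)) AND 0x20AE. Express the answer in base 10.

0x84D = 00100001001101
→ shifted right by 3 → 00000100001001 = 265
0x20AE = 10000010101110
→ AND → 00000000001000 = 8

8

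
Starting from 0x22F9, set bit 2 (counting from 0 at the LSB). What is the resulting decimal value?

8957

x = 10001011111001
bit 2 is currently 0; set it via x | (1 << 2) = x | 4
→ 10001011111101 = 8957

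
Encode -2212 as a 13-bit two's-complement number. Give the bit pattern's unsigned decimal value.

2212 in 13 bits: 0100010100100
Invert: 1011101011011
Add 1:  1011101011100 = 5980
(Check: 2^13 - 2212 = 8192 - 2212 = 5980.)

5980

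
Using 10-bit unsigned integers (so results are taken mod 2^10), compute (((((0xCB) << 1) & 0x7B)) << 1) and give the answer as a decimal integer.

36

0xCB = 0011001011
→ << 1 (mod 2^10) → 0110010110 = 406
0x7B = 0001111011
→ & → 0000010010 = 18
→ << 1 (mod 2^10) → 0000100100 = 36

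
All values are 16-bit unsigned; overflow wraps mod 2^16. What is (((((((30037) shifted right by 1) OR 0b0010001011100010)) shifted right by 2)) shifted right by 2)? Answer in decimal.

30037 = 0111010101010101
→ shifted right by 1 → 0011101010101010 = 15018
0b0010001011100010 = 0010001011100010
→ OR → 0011101011101010 = 15082
→ shifted right by 2 → 0000111010111010 = 3770
→ shifted right by 2 → 0000001110101110 = 942

942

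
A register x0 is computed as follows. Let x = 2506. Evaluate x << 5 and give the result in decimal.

80192

2506 = 00000100111001010
shift left by 5 → 10011100101000000 = 80192
(equivalently, 2506 × 2^5 = 2506 × 32)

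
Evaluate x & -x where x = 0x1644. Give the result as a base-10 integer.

4

x = 1011001000100 = 5700
-x (two's complement) = …0100110111100
AND   = 0000000000100 = 4
(x & -x isolates the lowest set bit of x.)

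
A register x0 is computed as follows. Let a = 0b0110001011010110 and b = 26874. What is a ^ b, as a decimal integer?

2604

a = 110001011010110
26874 = 110100011111010
XOR → 000101000101100 = 2604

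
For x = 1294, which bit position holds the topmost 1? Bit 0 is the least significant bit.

1294 = 10100001110
The topmost 1 is at position 10 (since 2^10 = 1024 ≤ 1294 < 2048).

10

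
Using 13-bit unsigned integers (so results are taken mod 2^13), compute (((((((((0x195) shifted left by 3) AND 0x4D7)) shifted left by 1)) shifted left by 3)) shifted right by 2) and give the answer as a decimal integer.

512

0x195 = 0000110010101
→ shifted left by 3 (mod 2^13) → 0110010101000 = 3240
0x4D7 = 0010011010111
→ AND → 0010010000000 = 1152
→ shifted left by 1 (mod 2^13) → 0100100000000 = 2304
→ shifted left by 3 (mod 2^13) → 0100000000000 = 2048
→ shifted right by 2 → 0001000000000 = 512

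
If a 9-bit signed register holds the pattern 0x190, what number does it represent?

pattern = 110010000 (MSB is 1 ⇒ negative)
Invert: 001101111, add 1 → 001110000 = 112, so the value is -112.
(Equivalently: 400 - 2^9 = 400 - 512 = -112.)

-112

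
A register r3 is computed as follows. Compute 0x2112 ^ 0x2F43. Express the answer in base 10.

0x2112 = 10000100010010
0x2F43 = 10111101000011
XOR → 00111001010001 = 3665

3665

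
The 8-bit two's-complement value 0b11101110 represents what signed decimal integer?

pattern = 11101110 (MSB is 1 ⇒ negative)
Invert: 00010001, add 1 → 00010010 = 18, so the value is -18.
(Equivalently: 238 - 2^8 = 238 - 256 = -18.)

-18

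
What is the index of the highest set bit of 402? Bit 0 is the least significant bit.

402 = 110010010
The topmost 1 is at position 8 (since 2^8 = 256 ≤ 402 < 512).

8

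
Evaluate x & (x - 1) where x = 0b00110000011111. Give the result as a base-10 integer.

3102

x = 110000011111 = 3103
x - 1 = 110000011110
AND   = 110000011110 = 3102
(x & (x - 1) clears the lowest set bit of x.)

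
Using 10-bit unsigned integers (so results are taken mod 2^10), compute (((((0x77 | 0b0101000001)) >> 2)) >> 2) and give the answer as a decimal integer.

23

0x77 = 0001110111
0b0101000001 = 0101000001
→ | → 0101110111 = 375
→ >> 2 → 0001011101 = 93
→ >> 2 → 0000010111 = 23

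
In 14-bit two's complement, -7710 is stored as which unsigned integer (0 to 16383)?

8674

7710 in 14 bits: 01111000011110
Invert: 10000111100001
Add 1:  10000111100010 = 8674
(Check: 2^14 - 7710 = 16384 - 7710 = 8674.)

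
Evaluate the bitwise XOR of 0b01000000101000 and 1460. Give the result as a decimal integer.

a = 1000000101000
1460 = 0010110110100
XOR → 1010110011100 = 5532

5532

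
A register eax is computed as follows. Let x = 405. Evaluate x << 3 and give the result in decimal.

3240

405 = 000110010101
shift left by 3 → 110010101000 = 3240
(equivalently, 405 × 2^3 = 405 × 8)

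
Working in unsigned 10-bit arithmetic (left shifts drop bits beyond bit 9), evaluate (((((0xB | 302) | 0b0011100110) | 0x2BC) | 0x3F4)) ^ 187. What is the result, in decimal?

0xB = 0000001011
302 = 0100101110
→ | → 0100101111 = 303
0b0011100110 = 0011100110
→ | → 0111101111 = 495
0x2BC = 1010111100
→ | → 1111111111 = 1023
0x3F4 = 1111110100
→ | → 1111111111 = 1023
187 = 0010111011
→ ^ → 1101000100 = 836

836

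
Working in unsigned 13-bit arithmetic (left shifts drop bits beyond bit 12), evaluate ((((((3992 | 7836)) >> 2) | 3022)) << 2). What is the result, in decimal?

3992 = 0111110011000
7836 = 1111010011100
→ | → 1111110011100 = 8092
→ >> 2 → 0011111100111 = 2023
3022 = 0101111001110
→ | → 0111111101111 = 4079
→ << 2 (mod 2^13) → 1111110111100 = 8124

8124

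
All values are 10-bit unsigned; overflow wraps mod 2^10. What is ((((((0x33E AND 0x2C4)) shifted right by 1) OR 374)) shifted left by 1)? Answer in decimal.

748

0x33E = 1100111110
0x2C4 = 1011000100
→ AND → 1000000100 = 516
→ shifted right by 1 → 0100000010 = 258
374 = 0101110110
→ OR → 0101110110 = 374
→ shifted left by 1 (mod 2^10) → 1011101100 = 748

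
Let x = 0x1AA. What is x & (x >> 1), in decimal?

x = 110101010 = 426
x>>1 = 011010101
AND  = 010000000 = 128
(x & (x >> 1) has a 1 wherever x has two consecutive 1 bits.)

128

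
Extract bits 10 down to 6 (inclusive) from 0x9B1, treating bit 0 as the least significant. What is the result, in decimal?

6

v = 100110110001
Shift right by 6: 100110
Mask low 5 bits: 00110 = 6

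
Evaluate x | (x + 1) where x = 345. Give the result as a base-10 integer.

347

x = 101011001 = 345
x + 1 = 101011010
OR    = 101011011 = 347
(x | (x + 1) sets the lowest cleared bit.)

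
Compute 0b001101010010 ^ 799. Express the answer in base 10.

a = 1101010010
799 = 1100011111
XOR → 0001001101 = 77

77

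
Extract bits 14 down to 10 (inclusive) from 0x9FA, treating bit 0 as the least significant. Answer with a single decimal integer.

2

v = 000100111111010
Shift right by 10: 00010
Mask low 5 bits: 00010 = 2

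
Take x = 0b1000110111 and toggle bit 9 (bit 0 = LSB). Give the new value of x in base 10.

55

x = 1000110111
bit 9 is currently 1; toggle it via x ^ (1 << 9) = x ^ 512
→ 0000110111 = 55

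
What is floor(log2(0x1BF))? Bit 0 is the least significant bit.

0x1BF = 110111111
The topmost 1 is at position 8 (since 2^8 = 256 ≤ 447 < 512).

8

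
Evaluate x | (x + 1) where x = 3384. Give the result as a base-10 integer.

x = 110100111000 = 3384
x + 1 = 110100111001
OR    = 110100111001 = 3385
(x | (x + 1) sets the lowest cleared bit.)

3385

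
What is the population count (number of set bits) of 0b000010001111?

5

n = 10001111
Count the 1s: 1 + 1 + 1 + 1 + 1 = 5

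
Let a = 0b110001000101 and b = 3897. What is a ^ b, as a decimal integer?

a = 110001000101
3897 = 111100111001
XOR → 001101111100 = 892

892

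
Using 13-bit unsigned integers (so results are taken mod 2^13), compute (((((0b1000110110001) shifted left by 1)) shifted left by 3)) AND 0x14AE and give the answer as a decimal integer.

0b1000110110001 = 1000110110001
→ shifted left by 1 (mod 2^13) → 0001101100010 = 866
→ shifted left by 3 (mod 2^13) → 1101100010000 = 6928
0x14AE = 1010010101110
→ AND → 1000000000000 = 4096

4096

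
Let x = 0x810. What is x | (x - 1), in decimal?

2079

x = 100000010000 = 2064
x - 1 = 100000001111
OR    = 100000011111 = 2079
(x | (x - 1) sets all bits below the lowest set bit.)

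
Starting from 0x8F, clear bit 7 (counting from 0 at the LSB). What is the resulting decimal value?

x = 010001111
bit 7 is currently 1; clear it via x & ~(1 << 7) = x & ~128
→ 000001111 = 15

15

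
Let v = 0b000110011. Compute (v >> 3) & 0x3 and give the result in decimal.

v = 000110011
Shift right by 3: 000110
Mask low 2 bits: 10 = 2

2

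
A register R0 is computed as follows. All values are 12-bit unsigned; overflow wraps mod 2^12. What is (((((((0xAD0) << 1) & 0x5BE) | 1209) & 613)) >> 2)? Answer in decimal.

8

0xAD0 = 101011010000
→ << 1 (mod 2^12) → 010110100000 = 1440
0x5BE = 010110111110
→ & → 010110100000 = 1440
1209 = 010010111001
→ | → 010110111001 = 1465
613 = 001001100101
→ & → 000000100001 = 33
→ >> 2 → 000000001000 = 8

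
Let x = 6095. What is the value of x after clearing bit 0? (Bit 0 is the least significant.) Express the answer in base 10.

6094

x = 1011111001111
bit 0 is currently 1; clear it via x & ~(1 << 0) = x & ~1
→ 1011111001110 = 6094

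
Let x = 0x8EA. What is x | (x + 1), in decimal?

x = 100011101010 = 2282
x + 1 = 100011101011
OR    = 100011101011 = 2283
(x | (x + 1) sets the lowest cleared bit.)

2283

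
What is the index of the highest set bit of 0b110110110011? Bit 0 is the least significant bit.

11

0b110110110011 = 110110110011
The topmost 1 is at position 11 (since 2^11 = 2048 ≤ 3507 < 4096).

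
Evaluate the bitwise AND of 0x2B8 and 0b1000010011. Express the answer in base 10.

528

0x2B8 = 1010111000
b = 1000010011
AND → 1000010000 = 528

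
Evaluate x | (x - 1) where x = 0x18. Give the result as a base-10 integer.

31

x = 11000 = 24
x - 1 = 10111
OR    = 11111 = 31
(x | (x - 1) sets all bits below the lowest set bit.)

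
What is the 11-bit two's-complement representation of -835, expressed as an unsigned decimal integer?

835 in 11 bits: 01101000011
Invert: 10010111100
Add 1:  10010111101 = 1213
(Check: 2^11 - 835 = 2048 - 835 = 1213.)

1213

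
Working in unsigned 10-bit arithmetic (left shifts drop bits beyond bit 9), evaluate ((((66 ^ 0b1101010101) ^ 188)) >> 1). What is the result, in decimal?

469

66 = 0001000010
0b1101010101 = 1101010101
→ ^ → 1100010111 = 791
188 = 0010111100
→ ^ → 1110101011 = 939
→ >> 1 → 0111010101 = 469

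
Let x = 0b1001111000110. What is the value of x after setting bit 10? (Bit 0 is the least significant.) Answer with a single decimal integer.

6086

x = 1001111000110
bit 10 is currently 0; set it via x | (1 << 10) = x | 1024
→ 1011111000110 = 6086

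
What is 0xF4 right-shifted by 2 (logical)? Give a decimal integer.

0xF4 = 11110100
shift right by 2 → 00111101 = 61
(equivalently, floor(244 / 4))

61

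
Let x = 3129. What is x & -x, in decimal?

x = 110000111001 = 3129
-x (two's complement) = …001111000111
AND   = 000000000001 = 1
(x & -x isolates the lowest set bit of x.)

1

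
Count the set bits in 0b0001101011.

n = 1101011
Count the 1s: 1 + 1 + 1 + 1 + 1 = 5

5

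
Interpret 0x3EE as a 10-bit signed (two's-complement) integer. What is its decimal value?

pattern = 1111101110 (MSB is 1 ⇒ negative)
Invert: 0000010001, add 1 → 0000010010 = 18, so the value is -18.
(Equivalently: 1006 - 2^10 = 1006 - 1024 = -18.)

-18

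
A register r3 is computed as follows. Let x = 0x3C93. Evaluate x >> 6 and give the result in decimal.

242

0x3C93 = 11110010010011
shift right by 6 → 00000011110010 = 242
(equivalently, floor(15507 / 64))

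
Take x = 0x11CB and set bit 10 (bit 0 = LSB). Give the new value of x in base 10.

x = 1000111001011
bit 10 is currently 0; set it via x | (1 << 10) = x | 1024
→ 1010111001011 = 5579

5579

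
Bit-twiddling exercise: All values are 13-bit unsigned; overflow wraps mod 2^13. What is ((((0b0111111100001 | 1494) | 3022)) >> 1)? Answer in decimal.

2047

0b0111111100001 = 0111111100001
1494 = 0010111010110
→ | → 0111111110111 = 4087
3022 = 0101111001110
→ | → 0111111111111 = 4095
→ >> 1 → 0011111111111 = 2047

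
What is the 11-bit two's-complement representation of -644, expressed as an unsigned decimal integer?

1404

644 in 11 bits: 01010000100
Invert: 10101111011
Add 1:  10101111100 = 1404
(Check: 2^11 - 644 = 2048 - 644 = 1404.)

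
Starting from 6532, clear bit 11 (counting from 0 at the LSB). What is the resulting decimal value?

4484

x = 001100110000100
bit 11 is currently 1; clear it via x & ~(1 << 11) = x & ~2048
→ 001000110000100 = 4484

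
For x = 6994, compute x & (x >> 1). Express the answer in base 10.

x = 1101101010010 = 6994
x>>1 = 0110110101001
AND  = 0100100000000 = 2304
(x & (x >> 1) has a 1 wherever x has two consecutive 1 bits.)

2304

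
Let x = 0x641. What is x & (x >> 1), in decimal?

x = 11001000001 = 1601
x>>1 = 01100100000
AND  = 01000000000 = 512
(x & (x >> 1) has a 1 wherever x has two consecutive 1 bits.)

512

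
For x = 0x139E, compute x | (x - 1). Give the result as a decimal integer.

x = 1001110011110 = 5022
x - 1 = 1001110011101
OR    = 1001110011111 = 5023
(x | (x - 1) sets all bits below the lowest set bit.)

5023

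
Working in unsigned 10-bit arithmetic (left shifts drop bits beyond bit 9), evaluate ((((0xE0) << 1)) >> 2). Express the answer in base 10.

112

0xE0 = 0011100000
→ << 1 (mod 2^10) → 0111000000 = 448
→ >> 2 → 0001110000 = 112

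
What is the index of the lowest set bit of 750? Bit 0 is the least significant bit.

750 = 1011101110
Trailing zeros: 1, so the lowest set bit is bit 1 (value 2).

1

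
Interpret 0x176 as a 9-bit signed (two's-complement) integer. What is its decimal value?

-138

pattern = 101110110 (MSB is 1 ⇒ negative)
Invert: 010001001, add 1 → 010001010 = 138, so the value is -138.
(Equivalently: 374 - 2^9 = 374 - 512 = -138.)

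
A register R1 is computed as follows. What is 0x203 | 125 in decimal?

0x203 = 1000000011
125 = 0001111101
 OR → 1001111111 = 639

639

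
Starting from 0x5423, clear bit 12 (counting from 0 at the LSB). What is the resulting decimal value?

17443

x = 101010000100011
bit 12 is currently 1; clear it via x & ~(1 << 12) = x & ~4096
→ 100010000100011 = 17443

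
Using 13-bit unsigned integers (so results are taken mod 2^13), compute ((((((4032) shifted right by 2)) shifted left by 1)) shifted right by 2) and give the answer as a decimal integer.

504

4032 = 0111111000000
→ shifted right by 2 → 0001111110000 = 1008
→ shifted left by 1 (mod 2^13) → 0011111100000 = 2016
→ shifted right by 2 → 0000111111000 = 504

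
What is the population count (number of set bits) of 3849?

3849 = 111100001001
Count the 1s: 1 + 1 + 1 + 1 + 1 + 1 = 6

6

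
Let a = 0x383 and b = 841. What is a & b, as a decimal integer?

0x383 = 1110000011
841 = 1101001001
AND → 1100000001 = 769

769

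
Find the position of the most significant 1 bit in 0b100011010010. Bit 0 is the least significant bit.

0b100011010010 = 100011010010
The topmost 1 is at position 11 (since 2^11 = 2048 ≤ 2258 < 4096).

11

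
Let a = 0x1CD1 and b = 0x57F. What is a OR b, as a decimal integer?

7679

0x1CD1 = 1110011010001
0x57F = 0010101111111
 OR → 1110111111111 = 7679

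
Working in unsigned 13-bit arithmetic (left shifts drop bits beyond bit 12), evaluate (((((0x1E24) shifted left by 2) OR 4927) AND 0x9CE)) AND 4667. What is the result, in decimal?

10

0x1E24 = 1111000100100
→ shifted left by 2 (mod 2^13) → 1100010010000 = 6288
4927 = 1001100111111
→ OR → 1101110111111 = 7103
0x9CE = 0100111001110
→ AND → 0100110001110 = 2446
4667 = 1001000111011
→ AND → 0000000001010 = 10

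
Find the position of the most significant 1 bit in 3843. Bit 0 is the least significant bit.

11

3843 = 111100000011
The topmost 1 is at position 11 (since 2^11 = 2048 ≤ 3843 < 4096).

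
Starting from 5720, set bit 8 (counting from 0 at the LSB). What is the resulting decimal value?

x = 001011001011000
bit 8 is currently 0; set it via x | (1 << 8) = x | 256
→ 001011101011000 = 5976

5976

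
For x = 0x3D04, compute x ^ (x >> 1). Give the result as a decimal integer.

x = 11110100000100 = 15620
x>>1 = 01111010000010
XOR  = 10001110000110 = 9094
(x ^ (x >> 1) gives the standard binary-reflected Gray code of x.)

9094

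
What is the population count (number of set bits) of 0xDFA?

0xDFA = 110111111010
Count the 1s: 1 + 1 + 1 + 1 + 1 + 1 + 1 + 1 + 1 = 9

9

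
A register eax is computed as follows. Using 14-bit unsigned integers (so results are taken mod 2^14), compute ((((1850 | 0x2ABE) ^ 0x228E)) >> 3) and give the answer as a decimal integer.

1850 = 00011100111010
0x2ABE = 10101010111110
→ | → 10111110111110 = 12222
0x228E = 10001010001110
→ ^ → 00110100110000 = 3376
→ >> 3 → 00000110100110 = 422

422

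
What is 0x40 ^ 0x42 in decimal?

2

0x40 = 1000000
0x42 = 1000010
XOR → 0000010 = 2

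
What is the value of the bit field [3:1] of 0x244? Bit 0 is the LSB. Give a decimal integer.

v = 1001000100
Shift right by 1: 100100010
Mask low 3 bits: 010 = 2

2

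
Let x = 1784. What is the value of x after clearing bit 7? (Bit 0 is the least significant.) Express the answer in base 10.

x = 11011111000
bit 7 is currently 1; clear it via x & ~(1 << 7) = x & ~128
→ 11001111000 = 1656

1656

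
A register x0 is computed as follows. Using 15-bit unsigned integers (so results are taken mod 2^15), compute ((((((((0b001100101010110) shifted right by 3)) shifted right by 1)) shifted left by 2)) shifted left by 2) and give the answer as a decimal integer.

0b001100101010110 = 001100101010110
→ shifted right by 3 → 000001100101010 = 810
→ shifted right by 1 → 000000110010101 = 405
→ shifted left by 2 (mod 2^15) → 000011001010100 = 1620
→ shifted left by 2 (mod 2^15) → 001100101010000 = 6480

6480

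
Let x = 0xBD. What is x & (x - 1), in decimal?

x = 10111101 = 189
x - 1 = 10111100
AND   = 10111100 = 188
(x & (x - 1) clears the lowest set bit of x.)

188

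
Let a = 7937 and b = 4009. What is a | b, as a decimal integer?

8105

7937 = 1111100000001
4009 = 0111110101001
 OR → 1111110101001 = 8105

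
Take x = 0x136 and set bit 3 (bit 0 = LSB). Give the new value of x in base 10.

318

x = 100110110
bit 3 is currently 0; set it via x | (1 << 3) = x | 8
→ 100111110 = 318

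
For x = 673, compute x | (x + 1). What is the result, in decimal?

675

x = 1010100001 = 673
x + 1 = 1010100010
OR    = 1010100011 = 675
(x | (x + 1) sets the lowest cleared bit.)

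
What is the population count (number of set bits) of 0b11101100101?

7

n = 11101100101
Count the 1s: 1 + 1 + 1 + 1 + 1 + 1 + 1 = 7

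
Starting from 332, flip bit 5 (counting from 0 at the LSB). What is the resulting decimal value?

x = 0101001100
bit 5 is currently 0; toggle it via x ^ (1 << 5) = x ^ 32
→ 0101101100 = 364

364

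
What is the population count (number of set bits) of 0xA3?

4

0xA3 = 10100011
Count the 1s: 1 + 1 + 1 + 1 = 4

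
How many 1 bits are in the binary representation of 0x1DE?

7

0x1DE = 111011110
Count the 1s: 1 + 1 + 1 + 1 + 1 + 1 + 1 = 7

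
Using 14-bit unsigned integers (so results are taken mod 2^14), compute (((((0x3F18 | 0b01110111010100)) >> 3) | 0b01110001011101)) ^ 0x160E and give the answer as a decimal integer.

2545

0x3F18 = 11111100011000
0b01110111010100 = 01110111010100
→ | → 11111111011100 = 16348
→ >> 3 → 00011111111011 = 2043
0b01110001011101 = 01110001011101
→ | → 01111111111111 = 8191
0x160E = 01011000001110
→ ^ → 00100111110001 = 2545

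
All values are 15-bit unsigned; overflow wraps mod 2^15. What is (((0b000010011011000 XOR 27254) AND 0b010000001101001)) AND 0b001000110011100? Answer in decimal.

0b000010011011000 = 000010011011000
27254 = 110101001110110
→ XOR → 110111010101110 = 28334
0b010000001101001 = 010000001101001
→ AND → 010000000101000 = 8232
0b001000110011100 = 001000110011100
→ AND → 000000000001000 = 8

8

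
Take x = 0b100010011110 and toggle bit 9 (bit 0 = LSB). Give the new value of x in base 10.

2718

x = 100010011110
bit 9 is currently 0; toggle it via x ^ (1 << 9) = x ^ 512
→ 101010011110 = 2718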